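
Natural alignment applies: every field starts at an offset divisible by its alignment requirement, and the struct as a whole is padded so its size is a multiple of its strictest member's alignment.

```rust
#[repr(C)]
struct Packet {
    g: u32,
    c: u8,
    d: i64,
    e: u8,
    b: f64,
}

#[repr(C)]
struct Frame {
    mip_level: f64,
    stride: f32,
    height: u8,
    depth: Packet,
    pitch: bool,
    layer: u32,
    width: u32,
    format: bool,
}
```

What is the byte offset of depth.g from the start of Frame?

Packet: 0..4  g  (4B, 4-aligned); 4..5  c  (1B, 1-aligned); 5..8  -- padding (3B); 8..16  d  (8B, 8-aligned); 16..17  e  (1B, 1-aligned); 17..24  -- padding (7B); 24..32  b  (8B, 8-aligned); sizeof = 32, alignof = 8
0..8  mip_level  (8B, 8-aligned)
8..12  stride  (4B, 4-aligned)
12..13  height  (1B, 1-aligned)
13..16  -- padding (3B)
16..48  depth  (32B, 8-aligned)
within Packet: g at 0
16 + 0 = 16

16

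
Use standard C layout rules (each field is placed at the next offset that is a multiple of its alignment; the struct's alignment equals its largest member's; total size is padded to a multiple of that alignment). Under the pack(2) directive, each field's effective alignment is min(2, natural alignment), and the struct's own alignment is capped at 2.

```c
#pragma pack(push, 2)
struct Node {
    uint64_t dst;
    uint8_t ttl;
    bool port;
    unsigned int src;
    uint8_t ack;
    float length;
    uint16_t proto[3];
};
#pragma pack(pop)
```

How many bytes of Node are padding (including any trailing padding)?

1

@0: dst [8B, align 2] → 8
@8: ttl [1B, align 1] → 9
@9: port [1B, align 1] → 10
@10: src [4B, align 2] → 14
@14: ack [1B, align 1] → 15
+1 pad (align 2)
@16: length [4B, align 2] → 20
@20: proto [6B, align 2] → 26
size 26, align 2
data bytes 25, size 26 → padding 1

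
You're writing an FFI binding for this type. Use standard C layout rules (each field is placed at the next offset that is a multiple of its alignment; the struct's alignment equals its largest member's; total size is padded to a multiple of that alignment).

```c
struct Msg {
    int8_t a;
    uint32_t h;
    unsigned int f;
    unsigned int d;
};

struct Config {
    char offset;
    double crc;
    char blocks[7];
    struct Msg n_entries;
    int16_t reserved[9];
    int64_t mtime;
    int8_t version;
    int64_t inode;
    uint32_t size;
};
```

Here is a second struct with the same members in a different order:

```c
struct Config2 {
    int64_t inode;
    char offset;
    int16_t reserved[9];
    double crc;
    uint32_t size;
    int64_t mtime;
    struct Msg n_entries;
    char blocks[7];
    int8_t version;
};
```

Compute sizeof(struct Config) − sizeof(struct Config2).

Msg: 0..1  a  (1B, 1-aligned); 1..4  -- padding (3B); 4..8  h  (4B, 4-aligned); 8..12  f  (4B, 4-aligned); 12..16  d  (4B, 4-aligned); sizeof = 16, alignof = 4
0..1  offset  (1B, 1-aligned)
1..8  -- padding (7B)
8..16  crc  (8B, 8-aligned)
16..23  blocks  (7B, 1-aligned)
23..24  -- padding (1B)
24..40  n_entries  (16B, 4-aligned)
40..58  reserved  (18B, 2-aligned)
58..64  -- padding (6B)
64..72  mtime  (8B, 8-aligned)
72..73  version  (1B, 1-aligned)
73..80  -- padding (7B)
80..88  inode  (8B, 8-aligned)
88..92  size  (4B, 4-aligned)
92..96  -- tail padding (4B)
sizeof = 96, alignof = 8
— Config2 —
0..8  inode  (8B, 8-aligned)
8..9  offset  (1B, 1-aligned)
9..10  -- padding (1B)
10..28  reserved  (18B, 2-aligned)
28..32  -- padding (4B)
32..40  crc  (8B, 8-aligned)
40..44  size  (4B, 4-aligned)
44..48  -- padding (4B)
48..56  mtime  (8B, 8-aligned)
56..72  n_entries  (16B, 4-aligned)
72..79  blocks  (7B, 1-aligned)
79..80  version  (1B, 1-aligned)
sizeof = 80, alignof = 8
96 − 80 = 16

16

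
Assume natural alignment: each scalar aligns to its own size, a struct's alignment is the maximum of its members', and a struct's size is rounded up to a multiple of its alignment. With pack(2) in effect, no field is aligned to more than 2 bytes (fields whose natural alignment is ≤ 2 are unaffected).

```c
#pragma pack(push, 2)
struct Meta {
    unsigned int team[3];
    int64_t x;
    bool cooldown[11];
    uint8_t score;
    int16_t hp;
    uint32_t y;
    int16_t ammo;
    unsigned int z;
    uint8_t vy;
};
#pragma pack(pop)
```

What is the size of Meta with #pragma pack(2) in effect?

team at 0 (size 12, align 2) → ends 12
x at 12 (size 8, align 2) → ends 20
cooldown at 20 (size 11, align 1) → ends 31
score at 31 (size 1, align 1) → ends 32
hp at 32 (size 2, align 2) → ends 34
y at 34 (size 4, align 2) → ends 38
ammo at 38 (size 2, align 2) → ends 40
z at 40 (size 4, align 2) → ends 44
vy at 44 (size 1, align 1) → ends 45
tail pad 1 to reach multiple of 2
total 46 bytes, alignment 2

46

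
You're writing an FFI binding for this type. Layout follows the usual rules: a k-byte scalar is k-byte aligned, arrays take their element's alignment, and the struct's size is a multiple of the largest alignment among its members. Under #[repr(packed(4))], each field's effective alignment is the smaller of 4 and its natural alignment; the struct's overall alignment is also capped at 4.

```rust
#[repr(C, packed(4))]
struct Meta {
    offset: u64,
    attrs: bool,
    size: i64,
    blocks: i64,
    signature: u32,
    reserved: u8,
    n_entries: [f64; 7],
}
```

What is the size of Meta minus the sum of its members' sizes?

6

0..8  offset  (8B, 4-aligned)
8..9  attrs  (1B, 1-aligned)
9..12  -- padding (3B)
12..20  size  (8B, 4-aligned)
20..28  blocks  (8B, 4-aligned)
28..32  signature  (4B, 4-aligned)
32..33  reserved  (1B, 1-aligned)
33..36  -- padding (3B)
36..92  n_entries  (56B, 4-aligned)
sizeof = 92, alignof = 4
data bytes 86, size 92 → padding 6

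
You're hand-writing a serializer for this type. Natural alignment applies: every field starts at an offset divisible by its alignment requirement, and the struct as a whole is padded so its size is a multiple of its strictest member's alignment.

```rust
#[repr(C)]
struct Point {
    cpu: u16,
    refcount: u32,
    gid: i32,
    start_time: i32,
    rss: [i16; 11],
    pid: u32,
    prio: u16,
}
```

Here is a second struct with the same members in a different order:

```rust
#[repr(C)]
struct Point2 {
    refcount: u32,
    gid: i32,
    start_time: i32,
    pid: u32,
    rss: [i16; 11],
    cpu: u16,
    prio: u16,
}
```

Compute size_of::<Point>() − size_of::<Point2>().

0..2  cpu  (2B, 2-aligned)
2..4  -- padding (2B)
4..8  refcount  (4B, 4-aligned)
8..12  gid  (4B, 4-aligned)
12..16  start_time  (4B, 4-aligned)
16..38  rss  (22B, 2-aligned)
38..40  -- padding (2B)
40..44  pid  (4B, 4-aligned)
44..46  prio  (2B, 2-aligned)
46..48  -- tail padding (2B)
sizeof = 48, alignof = 4
— Point2 —
0..4  refcount  (4B, 4-aligned)
4..8  gid  (4B, 4-aligned)
8..12  start_time  (4B, 4-aligned)
12..16  pid  (4B, 4-aligned)
16..38  rss  (22B, 2-aligned)
38..40  cpu  (2B, 2-aligned)
40..42  prio  (2B, 2-aligned)
42..44  -- tail padding (2B)
sizeof = 44, alignof = 4
48 − 44 = 4

4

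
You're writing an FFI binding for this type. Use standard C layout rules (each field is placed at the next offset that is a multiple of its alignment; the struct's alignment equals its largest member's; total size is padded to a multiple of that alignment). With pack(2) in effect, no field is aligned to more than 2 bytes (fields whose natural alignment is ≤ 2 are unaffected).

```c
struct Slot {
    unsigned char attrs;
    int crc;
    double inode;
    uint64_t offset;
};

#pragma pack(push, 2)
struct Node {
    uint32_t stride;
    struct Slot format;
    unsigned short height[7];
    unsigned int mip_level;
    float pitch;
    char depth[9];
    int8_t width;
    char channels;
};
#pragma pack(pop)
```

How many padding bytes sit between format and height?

0

Slot: @0: attrs [1B, align 1] → 1; +3 pad (align 4); @4: crc [4B, align 4] → 8; @8: inode [8B, align 8] → 16; @16: offset [8B, align 8] → 24; size 24, align 8
@0: stride [4B, align 2] → 4
@4: format [24B, align 2] → 28
@28: height [14B, align 2] → 42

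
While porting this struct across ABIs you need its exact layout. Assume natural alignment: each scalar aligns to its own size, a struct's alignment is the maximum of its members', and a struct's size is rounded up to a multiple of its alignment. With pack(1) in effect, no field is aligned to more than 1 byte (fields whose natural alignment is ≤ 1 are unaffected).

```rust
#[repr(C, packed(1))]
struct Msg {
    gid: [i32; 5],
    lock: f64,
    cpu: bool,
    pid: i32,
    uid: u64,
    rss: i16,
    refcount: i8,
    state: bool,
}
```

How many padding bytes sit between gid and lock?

0

0..20  gid  (20B, 1-aligned)
20..28  lock  (8B, 1-aligned)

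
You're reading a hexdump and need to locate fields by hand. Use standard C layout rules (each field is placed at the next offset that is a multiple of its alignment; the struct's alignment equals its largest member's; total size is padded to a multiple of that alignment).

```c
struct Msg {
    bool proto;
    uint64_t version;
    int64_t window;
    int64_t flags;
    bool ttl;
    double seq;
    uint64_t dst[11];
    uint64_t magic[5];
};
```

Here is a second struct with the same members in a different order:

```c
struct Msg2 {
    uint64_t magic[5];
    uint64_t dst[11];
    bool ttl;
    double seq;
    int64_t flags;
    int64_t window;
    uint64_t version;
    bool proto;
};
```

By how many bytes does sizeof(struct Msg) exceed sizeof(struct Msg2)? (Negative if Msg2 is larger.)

0..1  proto  (1B, 1-aligned)
1..8  -- padding (7B)
8..16  version  (8B, 8-aligned)
16..24  window  (8B, 8-aligned)
24..32  flags  (8B, 8-aligned)
32..33  ttl  (1B, 1-aligned)
33..40  -- padding (7B)
40..48  seq  (8B, 8-aligned)
48..136  dst  (88B, 8-aligned)
136..176  magic  (40B, 8-aligned)
sizeof = 176, alignof = 8
— Msg2 —
0..40  magic  (40B, 8-aligned)
40..128  dst  (88B, 8-aligned)
128..129  ttl  (1B, 1-aligned)
129..136  -- padding (7B)
136..144  seq  (8B, 8-aligned)
144..152  flags  (8B, 8-aligned)
152..160  window  (8B, 8-aligned)
160..168  version  (8B, 8-aligned)
168..169  proto  (1B, 1-aligned)
169..176  -- tail padding (7B)
sizeof = 176, alignof = 8
176 − 176 = 0

0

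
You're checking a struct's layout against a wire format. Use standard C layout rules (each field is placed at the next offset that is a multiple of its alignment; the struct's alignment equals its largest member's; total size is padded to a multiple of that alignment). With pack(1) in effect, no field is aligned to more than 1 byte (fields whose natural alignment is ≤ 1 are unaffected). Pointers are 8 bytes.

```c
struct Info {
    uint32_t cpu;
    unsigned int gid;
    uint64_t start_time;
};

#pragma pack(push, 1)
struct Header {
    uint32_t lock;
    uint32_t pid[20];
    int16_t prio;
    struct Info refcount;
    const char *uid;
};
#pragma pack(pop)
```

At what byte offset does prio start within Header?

84

Info: 0..4  cpu  (4B, 4-aligned); 4..8  gid  (4B, 4-aligned); 8..16  start_time  (8B, 8-aligned); sizeof = 16, alignof = 8
0..4  lock  (4B, 1-aligned)
4..84  pid  (80B, 1-aligned)
84..86  prio  (2B, 1-aligned)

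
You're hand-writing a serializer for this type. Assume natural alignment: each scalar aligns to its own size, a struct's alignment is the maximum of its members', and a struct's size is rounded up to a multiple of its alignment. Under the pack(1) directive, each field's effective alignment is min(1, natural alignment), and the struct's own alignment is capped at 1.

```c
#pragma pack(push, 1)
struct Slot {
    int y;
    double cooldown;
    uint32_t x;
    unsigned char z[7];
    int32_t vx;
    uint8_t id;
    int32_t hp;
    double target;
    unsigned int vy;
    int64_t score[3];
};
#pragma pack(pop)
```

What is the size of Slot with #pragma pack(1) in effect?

y at 0 (size 4, align 1) → ends 4
cooldown at 4 (size 8, align 1) → ends 12
x at 12 (size 4, align 1) → ends 16
z at 16 (size 7, align 1) → ends 23
vx at 23 (size 4, align 1) → ends 27
id at 27 (size 1, align 1) → ends 28
hp at 28 (size 4, align 1) → ends 32
target at 32 (size 8, align 1) → ends 40
vy at 40 (size 4, align 1) → ends 44
score at 44 (size 24, align 1) → ends 68
total 68 bytes, alignment 1

68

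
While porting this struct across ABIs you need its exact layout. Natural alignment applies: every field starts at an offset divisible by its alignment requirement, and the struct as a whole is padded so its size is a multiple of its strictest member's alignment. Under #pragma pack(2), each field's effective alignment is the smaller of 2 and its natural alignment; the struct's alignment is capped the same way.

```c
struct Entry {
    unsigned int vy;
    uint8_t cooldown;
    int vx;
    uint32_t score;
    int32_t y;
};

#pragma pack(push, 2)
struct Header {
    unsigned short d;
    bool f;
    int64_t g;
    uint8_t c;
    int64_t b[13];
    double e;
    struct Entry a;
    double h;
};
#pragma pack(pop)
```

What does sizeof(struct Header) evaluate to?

Entry: vy at 0 (size 4, align 4) → ends 4; cooldown at 4 (size 1, align 1) → ends 5; pad 3 to align 4 for vx; vx at 8 (size 4, align 4) → ends 12; score at 12 (size 4, align 4) → ends 16; y at 16 (size 4, align 4) → ends 20; total 20 bytes, alignment 4
d at 0 (size 2, align 2) → ends 2
f at 2 (size 1, align 1) → ends 3
pad 1 to align 2 for g
g at 4 (size 8, align 2) → ends 12
c at 12 (size 1, align 1) → ends 13
pad 1 to align 2 for b
b at 14 (size 104, align 2) → ends 118
e at 118 (size 8, align 2) → ends 126
a at 126 (size 20, align 2) → ends 146
h at 146 (size 8, align 2) → ends 154
total 154 bytes, alignment 2

154 bytes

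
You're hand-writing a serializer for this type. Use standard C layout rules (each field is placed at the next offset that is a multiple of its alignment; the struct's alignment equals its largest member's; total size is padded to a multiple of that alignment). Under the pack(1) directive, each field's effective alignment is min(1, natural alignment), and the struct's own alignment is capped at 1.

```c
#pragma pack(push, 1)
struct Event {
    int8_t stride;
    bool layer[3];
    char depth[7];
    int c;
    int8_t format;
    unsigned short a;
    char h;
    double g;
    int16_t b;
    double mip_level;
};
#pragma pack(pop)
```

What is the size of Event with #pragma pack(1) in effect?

@0: stride [1B, align 1] → 1
@1: layer [3B, align 1] → 4
@4: depth [7B, align 1] → 11
@11: c [4B, align 1] → 15
@15: format [1B, align 1] → 16
@16: a [2B, align 1] → 18
@18: h [1B, align 1] → 19
@19: g [8B, align 1] → 27
@27: b [2B, align 1] → 29
@29: mip_level [8B, align 1] → 37
size 37, align 1

37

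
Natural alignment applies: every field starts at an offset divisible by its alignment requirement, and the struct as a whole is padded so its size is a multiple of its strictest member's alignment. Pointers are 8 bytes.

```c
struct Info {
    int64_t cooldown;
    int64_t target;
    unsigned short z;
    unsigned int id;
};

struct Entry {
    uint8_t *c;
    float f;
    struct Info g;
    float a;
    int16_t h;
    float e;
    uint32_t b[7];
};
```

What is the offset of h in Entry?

44

Info: @0: cooldown [8B, align 8] → 8; @8: target [8B, align 8] → 16; @16: z [2B, align 2] → 18; +2 pad (align 4); @20: id [4B, align 4] → 24; size 24, align 8
@0: c [8B, align 8] → 8
@8: f [4B, align 4] → 12
+4 pad (align 8)
@16: g [24B, align 8] → 40
@40: a [4B, align 4] → 44
@44: h [2B, align 2] → 46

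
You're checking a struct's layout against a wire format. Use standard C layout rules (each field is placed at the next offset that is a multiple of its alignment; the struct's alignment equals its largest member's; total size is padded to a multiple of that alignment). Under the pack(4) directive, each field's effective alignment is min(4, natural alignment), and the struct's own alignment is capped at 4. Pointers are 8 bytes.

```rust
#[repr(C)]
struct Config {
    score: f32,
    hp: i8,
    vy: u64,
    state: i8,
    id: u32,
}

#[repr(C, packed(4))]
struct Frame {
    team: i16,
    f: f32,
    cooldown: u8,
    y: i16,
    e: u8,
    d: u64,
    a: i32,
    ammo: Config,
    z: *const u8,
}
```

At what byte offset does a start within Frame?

Config: @0: score [4B, align 4] → 4; @4: hp [1B, align 1] → 5; +3 pad (align 8); @8: vy [8B, align 8] → 16; @16: state [1B, align 1] → 17; +3 pad (align 4); @20: id [4B, align 4] → 24; size 24, align 8
@0: team [2B, align 2] → 2
+2 pad (align 4)
@4: f [4B, align 4] → 8
@8: cooldown [1B, align 1] → 9
+1 pad (align 2)
@10: y [2B, align 2] → 12
@12: e [1B, align 1] → 13
+3 pad (align 4)
@16: d [8B, align 4] → 24
@24: a [4B, align 4] → 28

24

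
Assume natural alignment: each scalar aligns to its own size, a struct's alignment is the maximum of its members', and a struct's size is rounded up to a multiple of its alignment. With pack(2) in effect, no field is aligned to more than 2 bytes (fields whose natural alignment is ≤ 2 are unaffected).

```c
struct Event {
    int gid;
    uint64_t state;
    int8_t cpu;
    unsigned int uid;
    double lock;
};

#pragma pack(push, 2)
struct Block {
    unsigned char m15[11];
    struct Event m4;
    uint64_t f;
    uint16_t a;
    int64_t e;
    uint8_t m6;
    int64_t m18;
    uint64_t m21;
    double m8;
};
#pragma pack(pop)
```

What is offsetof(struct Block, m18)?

Event: @0: gid [4B, align 4] → 4; +4 pad (align 8); @8: state [8B, align 8] → 16; @16: cpu [1B, align 1] → 17; +3 pad (align 4); @20: uid [4B, align 4] → 24; @24: lock [8B, align 8] → 32; size 32, align 8
@0: m15 [11B, align 1] → 11
+1 pad (align 2)
@12: m4 [32B, align 2] → 44
@44: f [8B, align 2] → 52
@52: a [2B, align 2] → 54
@54: e [8B, align 2] → 62
@62: m6 [1B, align 1] → 63
+1 pad (align 2)
@64: m18 [8B, align 2] → 72

64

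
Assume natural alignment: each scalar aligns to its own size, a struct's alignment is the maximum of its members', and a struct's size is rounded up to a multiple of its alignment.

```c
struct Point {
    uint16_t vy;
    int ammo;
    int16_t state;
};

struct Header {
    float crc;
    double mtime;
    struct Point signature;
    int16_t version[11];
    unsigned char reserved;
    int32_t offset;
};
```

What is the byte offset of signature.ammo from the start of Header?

Point: vy at 0 (size 2, align 2) → ends 2; pad 2 to align 4 for ammo; ammo at 4 (size 4, align 4) → ends 8; state at 8 (size 2, align 2) → ends 10; tail pad 2 to reach multiple of 4; total 12 bytes, alignment 4
crc at 0 (size 4, align 4) → ends 4
pad 4 to align 8 for mtime
mtime at 8 (size 8, align 8) → ends 16
signature at 16 (size 12, align 4) → ends 28
within Point: ammo at 4
16 + 4 = 20

20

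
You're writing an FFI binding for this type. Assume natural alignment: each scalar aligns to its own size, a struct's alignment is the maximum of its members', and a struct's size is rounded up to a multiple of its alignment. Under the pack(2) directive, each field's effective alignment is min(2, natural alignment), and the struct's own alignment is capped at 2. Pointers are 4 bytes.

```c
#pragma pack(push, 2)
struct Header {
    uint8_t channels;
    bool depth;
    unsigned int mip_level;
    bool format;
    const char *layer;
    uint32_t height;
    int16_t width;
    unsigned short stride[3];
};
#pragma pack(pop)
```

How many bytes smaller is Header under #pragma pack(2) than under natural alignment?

4

natural layout:
  0..1  channels  (1B, 1-aligned)
  1..2  depth  (1B, 1-aligned)
  2..4  -- padding (2B)
  4..8  mip_level  (4B, 4-aligned)
  8..9  format  (1B, 1-aligned)
  9..12  -- padding (3B)
  12..16  layer  (4B, 4-aligned)
  16..20  height  (4B, 4-aligned)
  20..22  width  (2B, 2-aligned)
  22..28  stride  (6B, 2-aligned)
  sizeof = 28, alignof = 4
packed(2) layout:
  0..1  channels  (1B, 1-aligned)
  1..2  depth  (1B, 1-aligned)
  2..6  mip_level  (4B, 2-aligned)
  6..7  format  (1B, 1-aligned)
  7..8  -- padding (1B)
  8..12  layer  (4B, 2-aligned)
  12..16  height  (4B, 2-aligned)
  16..18  width  (2B, 2-aligned)
  18..24  stride  (6B, 2-aligned)
  sizeof = 24, alignof = 2
28 − 24 = 4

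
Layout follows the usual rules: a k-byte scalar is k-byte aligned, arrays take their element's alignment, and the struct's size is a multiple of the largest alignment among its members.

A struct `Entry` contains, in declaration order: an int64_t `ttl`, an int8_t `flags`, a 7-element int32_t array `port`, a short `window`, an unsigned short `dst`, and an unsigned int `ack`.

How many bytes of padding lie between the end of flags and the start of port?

0..8  ttl  (8B, 8-aligned)
8..9  flags  (1B, 1-aligned)
9..12  -- padding (3B)
12..40  port  (28B, 4-aligned)

3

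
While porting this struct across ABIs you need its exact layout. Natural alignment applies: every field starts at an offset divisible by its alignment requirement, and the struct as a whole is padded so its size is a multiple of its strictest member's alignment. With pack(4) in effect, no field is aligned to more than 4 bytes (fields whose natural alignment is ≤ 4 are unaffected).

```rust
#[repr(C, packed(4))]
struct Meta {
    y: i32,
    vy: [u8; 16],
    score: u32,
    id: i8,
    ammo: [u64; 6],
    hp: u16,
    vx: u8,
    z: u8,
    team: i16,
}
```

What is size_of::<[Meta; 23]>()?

0..4  y  (4B, 4-aligned)
4..20  vy  (16B, 1-aligned)
20..24  score  (4B, 4-aligned)
24..25  id  (1B, 1-aligned)
25..28  -- padding (3B)
28..76  ammo  (48B, 4-aligned)
76..78  hp  (2B, 2-aligned)
78..79  vx  (1B, 1-aligned)
79..80  z  (1B, 1-aligned)
80..82  team  (2B, 2-aligned)
82..84  -- tail padding (2B)
sizeof = 84, alignof = 4
array of 23: 23 × 84 = 1932

1932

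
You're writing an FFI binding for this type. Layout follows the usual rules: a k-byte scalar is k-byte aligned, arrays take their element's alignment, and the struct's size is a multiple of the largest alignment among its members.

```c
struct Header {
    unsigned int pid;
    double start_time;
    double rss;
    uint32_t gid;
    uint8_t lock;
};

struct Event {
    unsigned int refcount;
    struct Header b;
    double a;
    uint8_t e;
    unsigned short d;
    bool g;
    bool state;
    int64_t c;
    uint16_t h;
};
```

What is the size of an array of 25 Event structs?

Header: pid at 0 (size 4, align 4) → ends 4; pad 4 to align 8 for start_time; start_time at 8 (size 8, align 8) → ends 16; rss at 16 (size 8, align 8) → ends 24; gid at 24 (size 4, align 4) → ends 28; lock at 28 (size 1, align 1) → ends 29; tail pad 3 to reach multiple of 8; total 32 bytes, alignment 8
refcount at 0 (size 4, align 4) → ends 4
pad 4 to align 8 for b
b at 8 (size 32, align 8) → ends 40
a at 40 (size 8, align 8) → ends 48
e at 48 (size 1, align 1) → ends 49
pad 1 to align 2 for d
d at 50 (size 2, align 2) → ends 52
g at 52 (size 1, align 1) → ends 53
state at 53 (size 1, align 1) → ends 54
pad 2 to align 8 for c
c at 56 (size 8, align 8) → ends 64
h at 64 (size 2, align 2) → ends 66
tail pad 6 to reach multiple of 8
total 72 bytes, alignment 8
array of 25: 25 × 72 = 1800

1800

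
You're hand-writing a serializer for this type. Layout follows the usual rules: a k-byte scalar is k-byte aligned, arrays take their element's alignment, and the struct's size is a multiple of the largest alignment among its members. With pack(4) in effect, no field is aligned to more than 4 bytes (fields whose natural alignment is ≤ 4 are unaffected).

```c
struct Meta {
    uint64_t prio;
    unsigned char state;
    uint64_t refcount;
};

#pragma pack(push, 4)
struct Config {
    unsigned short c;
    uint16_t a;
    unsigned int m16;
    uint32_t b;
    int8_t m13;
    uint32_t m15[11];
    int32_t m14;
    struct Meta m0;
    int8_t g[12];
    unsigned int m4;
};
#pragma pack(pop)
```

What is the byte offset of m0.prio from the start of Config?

64

Meta: 0..8  prio  (8B, 8-aligned); 8..9  state  (1B, 1-aligned); 9..16  -- padding (7B); 16..24  refcount  (8B, 8-aligned); sizeof = 24, alignof = 8
0..2  c  (2B, 2-aligned)
2..4  a  (2B, 2-aligned)
4..8  m16  (4B, 4-aligned)
8..12  b  (4B, 4-aligned)
12..13  m13  (1B, 1-aligned)
13..16  -- padding (3B)
16..60  m15  (44B, 4-aligned)
60..64  m14  (4B, 4-aligned)
64..88  m0  (24B, 4-aligned)
within Meta: prio at 0
64 + 0 = 64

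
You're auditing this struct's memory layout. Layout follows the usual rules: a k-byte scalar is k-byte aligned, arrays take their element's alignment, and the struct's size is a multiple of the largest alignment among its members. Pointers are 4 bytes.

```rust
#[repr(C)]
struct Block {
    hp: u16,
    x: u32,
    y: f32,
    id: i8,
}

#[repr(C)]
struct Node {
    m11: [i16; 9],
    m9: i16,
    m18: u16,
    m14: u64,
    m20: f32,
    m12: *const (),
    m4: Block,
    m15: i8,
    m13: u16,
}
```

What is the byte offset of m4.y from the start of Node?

48

Block: @0: hp [2B, align 2] → 2; +2 pad (align 4); @4: x [4B, align 4] → 8; @8: y [4B, align 4] → 12; @12: id [1B, align 1] → 13; +3 tail pad (align 4); size 16, align 4
@0: m11 [18B, align 2] → 18
@18: m9 [2B, align 2] → 20
@20: m18 [2B, align 2] → 22
+2 pad (align 8)
@24: m14 [8B, align 8] → 32
@32: m20 [4B, align 4] → 36
@36: m12 [4B, align 4] → 40
@40: m4 [16B, align 4] → 56
within Block: y at 8
40 + 8 = 48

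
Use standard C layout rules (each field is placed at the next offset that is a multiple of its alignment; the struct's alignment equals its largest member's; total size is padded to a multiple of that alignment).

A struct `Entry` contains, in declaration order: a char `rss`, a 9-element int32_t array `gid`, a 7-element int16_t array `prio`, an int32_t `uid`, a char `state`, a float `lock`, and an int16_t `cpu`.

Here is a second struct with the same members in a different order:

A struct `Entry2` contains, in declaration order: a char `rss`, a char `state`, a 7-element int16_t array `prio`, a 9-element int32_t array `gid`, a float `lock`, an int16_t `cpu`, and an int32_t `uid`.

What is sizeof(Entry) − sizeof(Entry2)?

8

rss at 0 (size 1, align 1) → ends 1
pad 3 to align 4 for gid
gid at 4 (size 36, align 4) → ends 40
prio at 40 (size 14, align 2) → ends 54
pad 2 to align 4 for uid
uid at 56 (size 4, align 4) → ends 60
state at 60 (size 1, align 1) → ends 61
pad 3 to align 4 for lock
lock at 64 (size 4, align 4) → ends 68
cpu at 68 (size 2, align 2) → ends 70
tail pad 2 to reach multiple of 4
total 72 bytes, alignment 4
— Entry2 —
rss at 0 (size 1, align 1) → ends 1
state at 1 (size 1, align 1) → ends 2
prio at 2 (size 14, align 2) → ends 16
gid at 16 (size 36, align 4) → ends 52
lock at 52 (size 4, align 4) → ends 56
cpu at 56 (size 2, align 2) → ends 58
pad 2 to align 4 for uid
uid at 60 (size 4, align 4) → ends 64
total 64 bytes, alignment 4
72 − 64 = 8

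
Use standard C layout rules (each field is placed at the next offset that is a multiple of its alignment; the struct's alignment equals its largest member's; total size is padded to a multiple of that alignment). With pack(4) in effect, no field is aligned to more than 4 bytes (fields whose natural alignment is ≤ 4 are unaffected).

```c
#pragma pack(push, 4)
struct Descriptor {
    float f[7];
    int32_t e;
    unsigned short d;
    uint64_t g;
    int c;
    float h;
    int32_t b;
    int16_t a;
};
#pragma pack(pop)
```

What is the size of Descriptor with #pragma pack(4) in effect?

f at 0 (size 28, align 4) → ends 28
e at 28 (size 4, align 4) → ends 32
d at 32 (size 2, align 2) → ends 34
pad 2 to align 4 for g
g at 36 (size 8, align 4) → ends 44
c at 44 (size 4, align 4) → ends 48
h at 48 (size 4, align 4) → ends 52
b at 52 (size 4, align 4) → ends 56
a at 56 (size 2, align 2) → ends 58
tail pad 2 to reach multiple of 4
total 60 bytes, alignment 4

60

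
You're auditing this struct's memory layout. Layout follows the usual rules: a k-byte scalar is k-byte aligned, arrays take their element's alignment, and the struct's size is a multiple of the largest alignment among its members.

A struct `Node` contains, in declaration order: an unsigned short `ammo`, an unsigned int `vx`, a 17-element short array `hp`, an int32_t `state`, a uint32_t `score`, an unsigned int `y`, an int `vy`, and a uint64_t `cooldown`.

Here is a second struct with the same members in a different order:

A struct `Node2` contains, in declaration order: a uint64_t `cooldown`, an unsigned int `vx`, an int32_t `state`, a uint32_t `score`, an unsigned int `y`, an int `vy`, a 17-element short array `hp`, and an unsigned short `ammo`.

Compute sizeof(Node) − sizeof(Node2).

8

0..2  ammo  (2B, 2-aligned)
2..4  -- padding (2B)
4..8  vx  (4B, 4-aligned)
8..42  hp  (34B, 2-aligned)
42..44  -- padding (2B)
44..48  state  (4B, 4-aligned)
48..52  score  (4B, 4-aligned)
52..56  y  (4B, 4-aligned)
56..60  vy  (4B, 4-aligned)
60..64  -- padding (4B)
64..72  cooldown  (8B, 8-aligned)
sizeof = 72, alignof = 8
— Node2 —
0..8  cooldown  (8B, 8-aligned)
8..12  vx  (4B, 4-aligned)
12..16  state  (4B, 4-aligned)
16..20  score  (4B, 4-aligned)
20..24  y  (4B, 4-aligned)
24..28  vy  (4B, 4-aligned)
28..62  hp  (34B, 2-aligned)
62..64  ammo  (2B, 2-aligned)
sizeof = 64, alignof = 8
72 − 64 = 8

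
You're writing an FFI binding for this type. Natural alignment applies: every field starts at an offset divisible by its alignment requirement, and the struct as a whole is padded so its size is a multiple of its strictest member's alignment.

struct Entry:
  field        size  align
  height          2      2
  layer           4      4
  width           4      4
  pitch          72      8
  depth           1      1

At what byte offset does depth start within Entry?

88

height at 0 (size 2, align 2) → ends 2
pad 2 to align 4 for layer
layer at 4 (size 4, align 4) → ends 8
width at 8 (size 4, align 4) → ends 12
pad 4 to align 8 for pitch
pitch at 16 (size 72, align 8) → ends 88
depth at 88 (size 1, align 1) → ends 89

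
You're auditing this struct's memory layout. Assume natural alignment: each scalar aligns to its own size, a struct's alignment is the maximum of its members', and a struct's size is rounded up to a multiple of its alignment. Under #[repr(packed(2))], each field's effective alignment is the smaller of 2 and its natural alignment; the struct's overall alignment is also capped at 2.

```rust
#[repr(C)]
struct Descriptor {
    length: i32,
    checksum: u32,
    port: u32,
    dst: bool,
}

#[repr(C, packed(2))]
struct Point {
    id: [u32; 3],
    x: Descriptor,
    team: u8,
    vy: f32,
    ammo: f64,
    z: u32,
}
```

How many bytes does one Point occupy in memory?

Descriptor: length at 0 (size 4, align 4) → ends 4; checksum at 4 (size 4, align 4) → ends 8; port at 8 (size 4, align 4) → ends 12; dst at 12 (size 1, align 1) → ends 13; tail pad 3 to reach multiple of 4; total 16 bytes, alignment 4
id at 0 (size 12, align 2) → ends 12
x at 12 (size 16, align 2) → ends 28
team at 28 (size 1, align 1) → ends 29
pad 1 to align 2 for vy
vy at 30 (size 4, align 2) → ends 34
ammo at 34 (size 8, align 2) → ends 42
z at 42 (size 4, align 2) → ends 46
total 46 bytes, alignment 2

46 bytes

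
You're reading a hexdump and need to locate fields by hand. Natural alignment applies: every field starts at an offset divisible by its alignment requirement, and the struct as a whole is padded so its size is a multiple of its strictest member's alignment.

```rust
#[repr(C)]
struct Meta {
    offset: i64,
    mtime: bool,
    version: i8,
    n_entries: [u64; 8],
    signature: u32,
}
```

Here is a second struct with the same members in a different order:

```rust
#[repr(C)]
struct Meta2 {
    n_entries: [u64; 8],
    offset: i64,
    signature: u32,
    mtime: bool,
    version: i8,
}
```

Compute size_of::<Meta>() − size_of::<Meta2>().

@0: offset [8B, align 8] → 8
@8: mtime [1B, align 1] → 9
@9: version [1B, align 1] → 10
+6 pad (align 8)
@16: n_entries [64B, align 8] → 80
@80: signature [4B, align 4] → 84
+4 tail pad (align 8)
size 88, align 8
— Meta2 —
@0: n_entries [64B, align 8] → 64
@64: offset [8B, align 8] → 72
@72: signature [4B, align 4] → 76
@76: mtime [1B, align 1] → 77
@77: version [1B, align 1] → 78
+2 tail pad (align 8)
size 80, align 8
88 − 80 = 8

8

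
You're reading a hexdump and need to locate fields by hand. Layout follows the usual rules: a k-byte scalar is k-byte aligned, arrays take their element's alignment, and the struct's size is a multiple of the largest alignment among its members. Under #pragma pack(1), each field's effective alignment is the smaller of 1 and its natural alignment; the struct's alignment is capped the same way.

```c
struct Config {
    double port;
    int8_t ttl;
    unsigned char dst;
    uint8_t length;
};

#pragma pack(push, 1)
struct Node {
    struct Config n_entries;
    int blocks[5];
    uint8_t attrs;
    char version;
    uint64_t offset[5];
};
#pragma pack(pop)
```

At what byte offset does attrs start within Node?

Config: 0..8  port  (8B, 8-aligned); 8..9  ttl  (1B, 1-aligned); 9..10  dst  (1B, 1-aligned); 10..11  length  (1B, 1-aligned); 11..16  -- tail padding (5B); sizeof = 16, alignof = 8
0..16  n_entries  (16B, 1-aligned)
16..36  blocks  (20B, 1-aligned)
36..37  attrs  (1B, 1-aligned)

36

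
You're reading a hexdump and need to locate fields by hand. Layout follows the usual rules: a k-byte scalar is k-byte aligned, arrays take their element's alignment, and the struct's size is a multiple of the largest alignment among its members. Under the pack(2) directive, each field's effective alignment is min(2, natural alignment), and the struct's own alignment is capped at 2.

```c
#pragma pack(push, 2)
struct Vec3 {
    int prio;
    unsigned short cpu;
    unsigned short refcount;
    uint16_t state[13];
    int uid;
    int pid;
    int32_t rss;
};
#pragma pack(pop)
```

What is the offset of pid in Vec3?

38

prio at 0 (size 4, align 2) → ends 4
cpu at 4 (size 2, align 2) → ends 6
refcount at 6 (size 2, align 2) → ends 8
state at 8 (size 26, align 2) → ends 34
uid at 34 (size 4, align 2) → ends 38
pid at 38 (size 4, align 2) → ends 42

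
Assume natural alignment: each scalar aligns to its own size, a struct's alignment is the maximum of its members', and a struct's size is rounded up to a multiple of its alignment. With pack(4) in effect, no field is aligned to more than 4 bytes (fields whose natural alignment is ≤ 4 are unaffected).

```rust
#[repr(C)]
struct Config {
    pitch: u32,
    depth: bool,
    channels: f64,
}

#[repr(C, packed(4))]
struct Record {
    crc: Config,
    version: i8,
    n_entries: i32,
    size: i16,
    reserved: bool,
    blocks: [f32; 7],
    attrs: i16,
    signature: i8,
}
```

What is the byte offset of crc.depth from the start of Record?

4

Config: @0: pitch [4B, align 4] → 4; @4: depth [1B, align 1] → 5; +3 pad (align 8); @8: channels [8B, align 8] → 16; size 16, align 8
@0: crc [16B, align 4] → 16
within Config: depth at 4
0 + 4 = 4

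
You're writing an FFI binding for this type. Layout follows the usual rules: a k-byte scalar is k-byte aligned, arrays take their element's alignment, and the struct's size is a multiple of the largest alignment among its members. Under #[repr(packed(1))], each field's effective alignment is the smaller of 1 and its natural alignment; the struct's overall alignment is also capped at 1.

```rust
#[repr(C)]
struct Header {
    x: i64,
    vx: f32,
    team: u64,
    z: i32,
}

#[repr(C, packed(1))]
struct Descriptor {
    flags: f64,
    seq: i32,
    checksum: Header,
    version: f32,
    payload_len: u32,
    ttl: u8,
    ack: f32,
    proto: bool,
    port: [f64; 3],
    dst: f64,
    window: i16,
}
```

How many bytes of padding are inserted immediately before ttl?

Header: @0: x [8B, align 8] → 8; @8: vx [4B, align 4] → 12; +4 pad (align 8); @16: team [8B, align 8] → 24; @24: z [4B, align 4] → 28; +4 tail pad (align 8); size 32, align 8
@0: flags [8B, align 1] → 8
@8: seq [4B, align 1] → 12
@12: checksum [32B, align 1] → 44
@44: version [4B, align 1] → 48
@48: payload_len [4B, align 1] → 52
@52: ttl [1B, align 1] → 53

0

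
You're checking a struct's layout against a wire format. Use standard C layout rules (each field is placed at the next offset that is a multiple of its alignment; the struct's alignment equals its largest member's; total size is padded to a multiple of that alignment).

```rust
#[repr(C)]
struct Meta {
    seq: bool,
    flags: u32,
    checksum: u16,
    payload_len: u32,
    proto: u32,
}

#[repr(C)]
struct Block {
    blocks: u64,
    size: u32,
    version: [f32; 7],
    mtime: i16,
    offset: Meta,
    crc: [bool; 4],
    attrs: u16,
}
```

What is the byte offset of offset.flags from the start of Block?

48

Meta: seq at 0 (size 1, align 1) → ends 1; pad 3 to align 4 for flags; flags at 4 (size 4, align 4) → ends 8; checksum at 8 (size 2, align 2) → ends 10; pad 2 to align 4 for payload_len; payload_len at 12 (size 4, align 4) → ends 16; proto at 16 (size 4, align 4) → ends 20; total 20 bytes, alignment 4
blocks at 0 (size 8, align 8) → ends 8
size at 8 (size 4, align 4) → ends 12
version at 12 (size 28, align 4) → ends 40
mtime at 40 (size 2, align 2) → ends 42
pad 2 to align 4 for offset
offset at 44 (size 20, align 4) → ends 64
within Meta: flags at 4
44 + 4 = 48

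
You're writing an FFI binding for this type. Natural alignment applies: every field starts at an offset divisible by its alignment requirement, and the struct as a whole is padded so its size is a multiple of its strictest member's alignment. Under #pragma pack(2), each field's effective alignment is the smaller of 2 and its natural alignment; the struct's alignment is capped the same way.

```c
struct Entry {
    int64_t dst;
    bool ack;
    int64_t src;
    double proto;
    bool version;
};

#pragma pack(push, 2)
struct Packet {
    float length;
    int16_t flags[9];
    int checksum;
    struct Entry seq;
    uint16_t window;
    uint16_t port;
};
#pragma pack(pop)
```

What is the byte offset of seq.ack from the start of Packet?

34

Entry: @0: dst [8B, align 8] → 8; @8: ack [1B, align 1] → 9; +7 pad (align 8); @16: src [8B, align 8] → 24; @24: proto [8B, align 8] → 32; @32: version [1B, align 1] → 33; +7 tail pad (align 8); size 40, align 8
@0: length [4B, align 2] → 4
@4: flags [18B, align 2] → 22
@22: checksum [4B, align 2] → 26
@26: seq [40B, align 2] → 66
within Entry: ack at 8
26 + 8 = 34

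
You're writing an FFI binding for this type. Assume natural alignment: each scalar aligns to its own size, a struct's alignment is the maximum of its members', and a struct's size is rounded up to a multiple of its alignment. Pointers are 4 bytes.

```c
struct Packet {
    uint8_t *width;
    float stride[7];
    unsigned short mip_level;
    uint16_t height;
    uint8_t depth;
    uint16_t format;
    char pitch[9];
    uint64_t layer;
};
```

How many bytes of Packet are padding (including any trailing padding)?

width at 0 (size 4, align 4) → ends 4
stride at 4 (size 28, align 4) → ends 32
mip_level at 32 (size 2, align 2) → ends 34
height at 34 (size 2, align 2) → ends 36
depth at 36 (size 1, align 1) → ends 37
pad 1 to align 2 for format
format at 38 (size 2, align 2) → ends 40
pitch at 40 (size 9, align 1) → ends 49
pad 7 to align 8 for layer
layer at 56 (size 8, align 8) → ends 64
total 64 bytes, alignment 8
data bytes 56, size 64 → padding 8

8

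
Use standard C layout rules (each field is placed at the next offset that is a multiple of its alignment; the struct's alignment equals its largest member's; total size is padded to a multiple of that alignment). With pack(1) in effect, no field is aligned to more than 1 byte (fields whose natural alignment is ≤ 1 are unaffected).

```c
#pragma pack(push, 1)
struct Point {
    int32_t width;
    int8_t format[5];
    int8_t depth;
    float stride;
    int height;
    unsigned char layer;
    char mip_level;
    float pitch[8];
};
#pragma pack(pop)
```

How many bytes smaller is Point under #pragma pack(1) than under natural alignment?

4

natural layout:
  @0: width [4B, align 4] → 4
  @4: format [5B, align 1] → 9
  @9: depth [1B, align 1] → 10
  +2 pad (align 4)
  @12: stride [4B, align 4] → 16
  @16: height [4B, align 4] → 20
  @20: layer [1B, align 1] → 21
  @21: mip_level [1B, align 1] → 22
  +2 pad (align 4)
  @24: pitch [32B, align 4] → 56
  size 56, align 4
packed(1) layout:
  @0: width [4B, align 1] → 4
  @4: format [5B, align 1] → 9
  @9: depth [1B, align 1] → 10
  @10: stride [4B, align 1] → 14
  @14: height [4B, align 1] → 18
  @18: layer [1B, align 1] → 19
  @19: mip_level [1B, align 1] → 20
  @20: pitch [32B, align 1] → 52
  size 52, align 1
56 − 52 = 4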